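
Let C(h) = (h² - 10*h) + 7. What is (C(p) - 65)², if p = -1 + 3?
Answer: 5476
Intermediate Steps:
p = 2
C(h) = 7 + h² - 10*h
(C(p) - 65)² = ((7 + 2² - 10*2) - 65)² = ((7 + 4 - 20) - 65)² = (-9 - 65)² = (-74)² = 5476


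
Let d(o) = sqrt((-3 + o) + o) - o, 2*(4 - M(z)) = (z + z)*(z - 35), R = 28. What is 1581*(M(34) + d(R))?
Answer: 15810 + 1581*sqrt(53) ≈ 27320.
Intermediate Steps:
M(z) = 4 - z*(-35 + z) (M(z) = 4 - (z + z)*(z - 35)/2 = 4 - 2*z*(-35 + z)/2 = 4 - z*(-35 + z))
d(o) = sqrt(-3 + 2*o) - o
1581*(M(34) + d(R)) = 1581*((4 - 1*34**2 + 35*34) + (sqrt(-3 + 2*28) - 1*28)) = 1581*((4 - 1*1156 + 1190) + (sqrt(-3 + 56) - 28)) = 1581*((4 - 1156 + 1190) + (sqrt(53) - 28)) = 1581*(38 + (-28 + sqrt(53))) = 1581*(10 + sqrt(53)) = 15810 + 1581*sqrt(53)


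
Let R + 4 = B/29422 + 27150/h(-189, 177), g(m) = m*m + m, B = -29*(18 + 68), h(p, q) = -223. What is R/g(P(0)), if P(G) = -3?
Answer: -412803943/19683318 ≈ -20.972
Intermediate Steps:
B = -2494 (B = -29*86 = -2494)
g(m) = m + m**2 (g(m) = m**2 + m = m + m**2)
R = -412803943/3280553 (R = -4 + (-2494/29422 + 27150/(-223)) = -4 + (-2494*1/29422 + 27150*(-1/223)) = -4 + (-1247/14711 - 27150/223) = -4 - 399681731/3280553 = -412803943/3280553 ≈ -125.83)
R/g(P(0)) = -412803943*(-1/(3*(1 - 3)))/3280553 = -412803943/(3280553*((-3*(-2)))) = -412803943/3280553/6 = -412803943/3280553*1/6 = -412803943/19683318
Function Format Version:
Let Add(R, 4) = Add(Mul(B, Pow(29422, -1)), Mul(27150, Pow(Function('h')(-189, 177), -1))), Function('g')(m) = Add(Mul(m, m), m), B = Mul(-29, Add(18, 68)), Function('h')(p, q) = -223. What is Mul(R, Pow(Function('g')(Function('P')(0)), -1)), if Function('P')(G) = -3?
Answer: Rational(-412803943, 19683318) ≈ -20.972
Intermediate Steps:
B = -2494 (B = Mul(-29, 86) = -2494)
Function('g')(m) = Add(m, Pow(m, 2)) (Function('g')(m) = Add(Pow(m, 2), m) = Add(m, Pow(m, 2)))
R = Rational(-412803943, 3280553) (R = Add(-4, Add(Mul(-2494, Pow(29422, -1)), Mul(27150, Pow(-223, -1)))) = Add(-4, Add(Mul(-2494, Rational(1, 29422)), Mul(27150, Rational(-1, 223)))) = Add(-4, Add(Rational(-1247, 14711), Rational(-27150, 223))) = Add(-4, Rational(-399681731, 3280553)) = Rational(-412803943, 3280553) ≈ -125.83)
Mul(R, Pow(Function('g')(Function('P')(0)), -1)) = Mul(Rational(-412803943, 3280553), Pow(Mul(-3, Add(1, -3)), -1)) = Mul(Rational(-412803943, 3280553), Pow(Mul(-3, -2), -1)) = Mul(Rational(-412803943, 3280553), Pow(6, -1)) = Mul(Rational(-412803943, 3280553), Rational(1, 6)) = Rational(-412803943, 19683318)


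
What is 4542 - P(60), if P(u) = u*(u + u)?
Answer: -2658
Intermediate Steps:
P(u) = 2*u² (P(u) = u*(2*u) = 2*u²)
4542 - P(60) = 4542 - 2*60² = 4542 - 2*3600 = 4542 - 1*7200 = 4542 - 7200 = -2658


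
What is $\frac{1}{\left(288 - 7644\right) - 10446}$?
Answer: $- \frac{1}{17802} \approx -5.6173 \cdot 10^{-5}$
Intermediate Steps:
$\frac{1}{\left(288 - 7644\right) - 10446} = \frac{1}{-7356 - 10446} = \frac{1}{-17802} = - \frac{1}{17802}$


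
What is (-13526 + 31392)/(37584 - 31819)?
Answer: 17866/5765 ≈ 3.0990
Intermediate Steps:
(-13526 + 31392)/(37584 - 31819) = 17866/5765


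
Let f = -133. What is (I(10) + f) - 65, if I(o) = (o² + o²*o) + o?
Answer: 912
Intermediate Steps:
I(o) = o + o² + o³ (I(o) = (o² + o³) + o = o + o² + o³)
(I(10) + f) - 65 = (10*(1 + 10 + 10²) - 133) - 65 = (10*(1 + 10 + 100) - 133) - 65 = (10*111 - 133) - 65 = (1110 - 133) - 65 = 977 - 65 = 912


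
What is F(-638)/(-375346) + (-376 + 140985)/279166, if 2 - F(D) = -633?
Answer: 13149938826/26195960359 ≈ 0.50198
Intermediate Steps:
F(D) = 635 (F(D) = 2 - 1*(-633) = 2 + 633 = 635)
F(-638)/(-375346) + (-376 + 140985)/279166 = 635/(-375346) + (-376 + 140985)/279166 = 635*(-1/375346) + 140609*(1/279166) = -635/375346 + 140609/279166 = 13149938826/26195960359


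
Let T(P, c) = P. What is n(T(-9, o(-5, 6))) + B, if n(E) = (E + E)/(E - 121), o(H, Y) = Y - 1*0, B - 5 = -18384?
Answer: -1194626/65 ≈ -18379.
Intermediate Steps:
B = -18379 (B = 5 - 18384 = -18379)
o(H, Y) = Y (o(H, Y) = Y + 0 = Y)
n(E) = 2*E/(-121 + E) (n(E) = (2*E)/(-121 + E) = 2*E/(-121 + E))
n(T(-9, o(-5, 6))) + B = 2*(-9)/(-121 - 9) - 18379 = 2*(-9)/(-130) - 18379 = 2*(-9)*(-1/130) - 18379 = 9/65 - 18379 = -1194626/65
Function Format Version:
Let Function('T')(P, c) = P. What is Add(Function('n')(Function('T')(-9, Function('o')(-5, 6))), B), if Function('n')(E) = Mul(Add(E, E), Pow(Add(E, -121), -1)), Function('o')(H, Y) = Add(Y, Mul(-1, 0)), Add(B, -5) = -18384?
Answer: Rational(-1194626, 65) ≈ -18379.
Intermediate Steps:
B = -18379 (B = Add(5, -18384) = -18379)
Function('o')(H, Y) = Y (Function('o')(H, Y) = Add(Y, 0) = Y)
Function('n')(E) = Mul(2, E, Pow(Add(-121, E), -1)) (Function('n')(E) = Mul(Mul(2, E), Pow(Add(-121, E), -1)) = Mul(2, E, Pow(Add(-121, E), -1)))
Add(Function('n')(Function('T')(-9, Function('o')(-5, 6))), B) = Add(Mul(2, -9, Pow(Add(-121, -9), -1)), -18379) = Add(Mul(2, -9, Pow(-130, -1)), -18379) = Add(Mul(2, -9, Rational(-1, 130)), -18379) = Add(Rational(9, 65), -18379) = Rational(-1194626, 65)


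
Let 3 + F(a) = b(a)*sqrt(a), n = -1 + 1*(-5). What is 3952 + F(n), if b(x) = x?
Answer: 3949 - 6*I*sqrt(6) ≈ 3949.0 - 14.697*I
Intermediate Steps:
n = -6 (n = -1 - 5 = -6)
F(a) = -3 + a**(3/2) (F(a) = -3 + a*sqrt(a) = -3 + a**(3/2))
3952 + F(n) = 3952 + (-3 + (-6)**(3/2)) = 3952 + (-3 - 6*I*sqrt(6)) = 3949 - 6*I*sqrt(6)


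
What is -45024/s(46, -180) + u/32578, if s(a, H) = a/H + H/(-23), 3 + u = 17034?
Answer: -433713183177/72932834 ≈ -5946.8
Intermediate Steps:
u = 17031 (u = -3 + 17034 = 17031)
s(a, H) = -H/23 + a/H (s(a, H) = a/H + H*(-1/23) = a/H - H/23 = -H/23 + a/H)
-45024/s(46, -180) + u/32578 = -45024/(-1/23*(-180) + 46/(-180)) + 17031/32578 = -45024/(180/23 + 46*(-1/180)) + 17031*(1/32578) = -45024/(180/23 - 23/90) + 2433/4654 = -45024/15671/2070 + 2433/4654 = -45024*2070/15671 + 2433/4654 = -93199680/15671 + 2433/4654 = -433713183177/72932834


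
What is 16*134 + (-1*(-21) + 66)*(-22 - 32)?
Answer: -2554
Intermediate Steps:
16*134 + (-1*(-21) + 66)*(-22 - 32) = 2144 + (21 + 66)*(-54) = 2144 + 87*(-54) = 2144 - 4698 = -2554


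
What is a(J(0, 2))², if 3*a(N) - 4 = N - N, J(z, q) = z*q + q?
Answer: 16/9 ≈ 1.7778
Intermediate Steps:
J(z, q) = q + q*z (J(z, q) = q*z + q = q + q*z)
a(N) = 4/3 (a(N) = 4/3 + (N - N)/3 = 4/3 + (⅓)*0 = 4/3 + 0 = 4/3)
a(J(0, 2))² = (4/3)² = 16/9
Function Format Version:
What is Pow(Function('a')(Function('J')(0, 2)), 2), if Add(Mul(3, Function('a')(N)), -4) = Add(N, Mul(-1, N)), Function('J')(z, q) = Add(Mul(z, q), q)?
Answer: Rational(16, 9) ≈ 1.7778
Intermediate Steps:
Function('J')(z, q) = Add(q, Mul(q, z)) (Function('J')(z, q) = Add(Mul(q, z), q) = Add(q, Mul(q, z)))
Function('a')(N) = Rational(4, 3) (Function('a')(N) = Add(Rational(4, 3), Mul(Rational(1, 3), Add(N, Mul(-1, N)))) = Add(Rational(4, 3), Mul(Rational(1, 3), 0)) = Add(Rational(4, 3), 0) = Rational(4, 3))
Pow(Function('a')(Function('J')(0, 2)), 2) = Pow(Rational(4, 3), 2) = Rational(16, 9)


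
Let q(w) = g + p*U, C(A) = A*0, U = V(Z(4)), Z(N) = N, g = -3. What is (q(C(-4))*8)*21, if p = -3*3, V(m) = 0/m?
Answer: -504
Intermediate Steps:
V(m) = 0
p = -9
U = 0
C(A) = 0
q(w) = -3 (q(w) = -3 - 9*0 = -3 + 0 = -3)
(q(C(-4))*8)*21 = -3*8*21 = -24*21 = -504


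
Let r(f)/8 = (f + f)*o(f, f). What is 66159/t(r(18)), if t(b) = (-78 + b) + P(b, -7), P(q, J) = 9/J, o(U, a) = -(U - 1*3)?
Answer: -154371/10265 ≈ -15.039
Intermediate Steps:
o(U, a) = 3 - U (o(U, a) = -(U - 3) = -(-3 + U) = 3 - U)
r(f) = 16*f*(3 - f) (r(f) = 8*((f + f)*(3 - f)) = 8*((2*f)*(3 - f)) = 8*(2*f*(3 - f)) = 16*f*(3 - f))
t(b) = -555/7 + b (t(b) = (-78 + b) + 9/(-7) = (-78 + b) + 9*(-1/7) = (-78 + b) - 9/7 = -555/7 + b)
66159/t(r(18)) = 66159/(-555/7 + 16*18*(3 - 1*18)) = 66159/(-555/7 + 16*18*(3 - 18)) = 66159/(-555/7 + 16*18*(-15)) = 66159/(-555/7 - 4320) = 66159/(-30795/7) = 66159*(-7/30795) = -154371/10265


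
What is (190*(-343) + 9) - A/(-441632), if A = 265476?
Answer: -7194229319/110408 ≈ -65160.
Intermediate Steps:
(190*(-343) + 9) - A/(-441632) = (190*(-343) + 9) - 265476/(-441632) = (-65170 + 9) - 265476*(-1)/441632 = -65161 - 1*(-66369/110408) = -65161 + 66369/110408 = -7194229319/110408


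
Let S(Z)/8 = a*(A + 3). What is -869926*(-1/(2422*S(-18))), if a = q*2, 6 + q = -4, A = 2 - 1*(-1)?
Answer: -434963/1162560 ≈ -0.37414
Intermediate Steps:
A = 3 (A = 2 + 1 = 3)
q = -10 (q = -6 - 4 = -10)
a = -20 (a = -10*2 = -20)
S(Z) = -960 (S(Z) = 8*(-20*(3 + 3)) = 8*(-20*6) = 8*(-120) = -960)
-869926*(-1/(2422*S(-18))) = -869926/((-2422*(-960))) = -869926/2325120 = -869926*1/2325120 = -434963/1162560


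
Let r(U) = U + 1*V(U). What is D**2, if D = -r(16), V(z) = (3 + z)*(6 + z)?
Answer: 188356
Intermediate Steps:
r(U) = 18 + U**2 + 10*U (r(U) = U + 1*(18 + U**2 + 9*U) = U + (18 + U**2 + 9*U) = 18 + U**2 + 10*U)
D = -434 (D = -(18 + 16**2 + 10*16) = -(18 + 256 + 160) = -1*434 = -434)
D**2 = (-434)**2 = 188356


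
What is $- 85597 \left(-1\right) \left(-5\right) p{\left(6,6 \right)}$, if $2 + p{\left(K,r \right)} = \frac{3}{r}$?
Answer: $\frac{1283955}{2} \approx 6.4198 \cdot 10^{5}$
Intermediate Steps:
$p{\left(K,r \right)} = -2 + \frac{3}{r}$
$- 85597 \left(-1\right) \left(-5\right) p{\left(6,6 \right)} = - 85597 \left(-1\right) \left(-5\right) \left(-2 + \frac{3}{6}\right) = - 85597 \cdot 5 \left(-2 + 3 \cdot \frac{1}{6}\right) = - 85597 \cdot 5 \left(-2 + \frac{1}{2}\right) = - 85597 \cdot 5 \left(- \frac{3}{2}\right) = \left(-85597\right) \left(- \frac{15}{2}\right) = \frac{1283955}{2}$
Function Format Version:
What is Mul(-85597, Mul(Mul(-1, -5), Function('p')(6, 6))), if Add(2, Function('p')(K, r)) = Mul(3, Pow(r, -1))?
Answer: Rational(1283955, 2) ≈ 6.4198e+5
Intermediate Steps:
Function('p')(K, r) = Add(-2, Mul(3, Pow(r, -1)))
Mul(-85597, Mul(Mul(-1, -5), Function('p')(6, 6))) = Mul(-85597, Mul(Mul(-1, -5), Add(-2, Mul(3, Pow(6, -1))))) = Mul(-85597, Mul(5, Add(-2, Mul(3, Rational(1, 6))))) = Mul(-85597, Mul(5, Add(-2, Rational(1, 2)))) = Mul(-85597, Mul(5, Rational(-3, 2))) = Mul(-85597, Rational(-15, 2)) = Rational(1283955, 2)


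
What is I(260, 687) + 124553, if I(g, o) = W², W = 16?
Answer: 124809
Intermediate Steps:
I(g, o) = 256 (I(g, o) = 16² = 256)
I(260, 687) + 124553 = 256 + 124553 = 124809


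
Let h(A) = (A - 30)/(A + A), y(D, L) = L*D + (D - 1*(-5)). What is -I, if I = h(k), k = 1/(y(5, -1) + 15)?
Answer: 599/2 ≈ 299.50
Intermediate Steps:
y(D, L) = 5 + D + D*L (y(D, L) = D*L + (D + 5) = D*L + (5 + D) = 5 + D + D*L)
k = 1/20 (k = 1/((5 + 5 + 5*(-1)) + 15) = 1/((5 + 5 - 5) + 15) = 1/(5 + 15) = 1/20 ≈ 0.050000)
h(A) = (-30 + A)/(2*A) (h(A) = (-30 + A)/((2*A)) = (-30 + A)*(1/(2*A)) = (-30 + A)/(2*A))
I = -599/2 (I = (-30 + 1/20)/(2*(1/20)) = (½)*20*(-599/20) = -599/2 ≈ -299.50)
-I = -1*(-599/2) = 599/2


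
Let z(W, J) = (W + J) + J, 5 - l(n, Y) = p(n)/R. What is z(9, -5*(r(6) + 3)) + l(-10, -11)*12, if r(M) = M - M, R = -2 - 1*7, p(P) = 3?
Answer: 43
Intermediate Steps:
R = -9 (R = -2 - 7 = -9)
r(M) = 0
l(n, Y) = 16/3 (l(n, Y) = 5 - 3/(-9) = 5 - 3*(-1)/9 = 5 - 1*(-⅓) = 5 + ⅓ = 16/3)
z(W, J) = W + 2*J (z(W, J) = (J + W) + J = W + 2*J)
z(9, -5*(r(6) + 3)) + l(-10, -11)*12 = (9 + 2*(-5*(0 + 3))) + (16/3)*12 = (9 + 2*(-5*3)) + 64 = (9 + 2*(-15)) + 64 = (9 - 30) + 64 = -21 + 64 = 43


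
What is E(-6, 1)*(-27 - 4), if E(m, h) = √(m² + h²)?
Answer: -31*√37 ≈ -188.57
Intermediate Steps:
E(m, h) = √(h² + m²)
E(-6, 1)*(-27 - 4) = √(1² + (-6)²)*(-27 - 4) = √(1 + 36)*(-31) = √37*(-31) = -31*√37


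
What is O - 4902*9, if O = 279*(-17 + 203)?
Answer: 7776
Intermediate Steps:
O = 51894 (O = 279*186 = 51894)
O - 4902*9 = 51894 - 4902*9 = 51894 - 1*44118 = 51894 - 44118 = 7776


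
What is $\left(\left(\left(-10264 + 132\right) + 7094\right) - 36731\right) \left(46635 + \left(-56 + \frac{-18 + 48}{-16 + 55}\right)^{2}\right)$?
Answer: $- \frac{333933890191}{169} \approx -1.9759 \cdot 10^{9}$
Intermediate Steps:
$\left(\left(\left(-10264 + 132\right) + 7094\right) - 36731\right) \left(46635 + \left(-56 + \frac{-18 + 48}{-16 + 55}\right)^{2}\right) = \left(\left(-10132 + 7094\right) - 36731\right) \left(46635 + \left(-56 + \frac{30}{39}\right)^{2}\right) = \left(-3038 - 36731\right) \left(46635 + \left(-56 + 30 \cdot \frac{1}{39}\right)^{2}\right) = - 39769 \left(46635 + \left(-56 + \frac{10}{13}\right)^{2}\right) = - 39769 \left(46635 + \left(- \frac{718}{13}\right)^{2}\right) = - 39769 \left(46635 + \frac{515524}{169}\right) = \left(-39769\right) \frac{8396839}{169} = - \frac{333933890191}{169}$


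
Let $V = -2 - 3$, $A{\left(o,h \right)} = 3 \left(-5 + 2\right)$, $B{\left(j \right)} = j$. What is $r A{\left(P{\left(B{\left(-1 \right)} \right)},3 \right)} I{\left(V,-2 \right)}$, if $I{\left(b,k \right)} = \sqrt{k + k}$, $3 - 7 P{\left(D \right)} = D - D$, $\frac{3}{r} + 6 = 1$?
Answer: $\frac{54 i}{5} \approx 10.8 i$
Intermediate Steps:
$r = - \frac{3}{5}$ ($r = \frac{3}{-6 + 1} = \frac{3}{-5} = 3 \left(- \frac{1}{5}\right) = - \frac{3}{5} \approx -0.6$)
$P{\left(D \right)} = \frac{3}{7}$ ($P{\left(D \right)} = \frac{3}{7} - \frac{D - D}{7} = \frac{3}{7} - 0 = \frac{3}{7} + 0 = \frac{3}{7}$)
$A{\left(o,h \right)} = -9$ ($A{\left(o,h \right)} = 3 \left(-3\right) = -9$)
$V = -5$ ($V = -2 - 3 = -5$)
$I{\left(b,k \right)} = \sqrt{2} \sqrt{k}$ ($I{\left(b,k \right)} = \sqrt{2 k} = \sqrt{2} \sqrt{k}$)
$r A{\left(P{\left(B{\left(-1 \right)} \right)},3 \right)} I{\left(V,-2 \right)} = \left(- \frac{3}{5}\right) \left(-9\right) \sqrt{2} \sqrt{-2} = \frac{27 \sqrt{2} i \sqrt{2}}{5} = \frac{27 \cdot 2 i}{5} = \frac{54 i}{5}$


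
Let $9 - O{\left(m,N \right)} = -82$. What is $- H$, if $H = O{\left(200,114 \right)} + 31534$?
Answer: $-31625$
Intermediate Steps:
$O{\left(m,N \right)} = 91$ ($O{\left(m,N \right)} = 9 - -82 = 9 + 82 = 91$)
$H = 31625$ ($H = 91 + 31534 = 31625$)
$- H = \left(-1\right) 31625 = -31625$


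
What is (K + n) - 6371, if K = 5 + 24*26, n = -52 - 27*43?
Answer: -6955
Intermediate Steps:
n = -1213 (n = -52 - 1161 = -1213)
K = 629 (K = 5 + 624 = 629)
(K + n) - 6371 = (629 - 1213) - 6371 = -584 - 6371 = -6955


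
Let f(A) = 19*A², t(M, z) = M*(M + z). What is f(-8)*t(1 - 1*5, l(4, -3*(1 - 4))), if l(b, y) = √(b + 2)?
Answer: 19456 - 4864*√6 ≈ 7541.7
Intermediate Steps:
l(b, y) = √(2 + b)
f(-8)*t(1 - 1*5, l(4, -3*(1 - 4))) = (19*(-8)²)*((1 - 1*5)*((1 - 1*5) + √(2 + 4))) = (19*64)*((1 - 5)*((1 - 5) + √6)) = 1216*(-4*(-4 + √6)) = 1216*(16 - 4*√6) = 19456 - 4864*√6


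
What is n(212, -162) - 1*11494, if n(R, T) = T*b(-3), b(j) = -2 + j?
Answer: -10684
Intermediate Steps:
n(R, T) = -5*T (n(R, T) = T*(-2 - 3) = T*(-5) = -5*T)
n(212, -162) - 1*11494 = -5*(-162) - 1*11494 = 810 - 11494 = -10684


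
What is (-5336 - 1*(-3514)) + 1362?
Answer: -460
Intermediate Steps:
(-5336 - 1*(-3514)) + 1362 = (-5336 + 3514) + 1362 = -1822 + 1362 = -460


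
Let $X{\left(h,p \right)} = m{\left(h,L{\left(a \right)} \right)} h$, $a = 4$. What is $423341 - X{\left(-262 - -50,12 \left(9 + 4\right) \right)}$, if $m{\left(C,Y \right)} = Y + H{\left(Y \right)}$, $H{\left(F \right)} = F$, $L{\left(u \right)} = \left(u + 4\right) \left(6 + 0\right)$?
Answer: $443693$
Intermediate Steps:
$L{\left(u \right)} = 24 + 6 u$ ($L{\left(u \right)} = \left(4 + u\right) 6 = 24 + 6 u$)
$m{\left(C,Y \right)} = 2 Y$ ($m{\left(C,Y \right)} = Y + Y = 2 Y$)
$X{\left(h,p \right)} = 96 h$ ($X{\left(h,p \right)} = 2 \left(24 + 6 \cdot 4\right) h = 2 \left(24 + 24\right) h = 2 \cdot 48 h = 96 h$)
$423341 - X{\left(-262 - -50,12 \left(9 + 4\right) \right)} = 423341 - 96 \left(-262 - -50\right) = 423341 - 96 \left(-262 + 50\right) = 423341 - 96 \left(-212\right) = 423341 - -20352 = 423341 + 20352 = 443693$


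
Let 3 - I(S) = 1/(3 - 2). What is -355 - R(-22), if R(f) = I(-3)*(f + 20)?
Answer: -351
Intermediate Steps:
I(S) = 2 (I(S) = 3 - 1/(3 - 2) = 3 - 1/1 = 3 - 1*1 = 3 - 1 = 2)
R(f) = 40 + 2*f (R(f) = 2*(f + 20) = 2*(20 + f) = 40 + 2*f)
-355 - R(-22) = -355 - (40 + 2*(-22)) = -355 - (40 - 44) = -355 - 1*(-4) = -355 + 4 = -351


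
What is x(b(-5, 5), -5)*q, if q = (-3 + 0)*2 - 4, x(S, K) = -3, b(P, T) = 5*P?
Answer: 30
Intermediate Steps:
q = -10 (q = -3*2 - 4 = -6 - 4 = -10)
x(b(-5, 5), -5)*q = -3*(-10) = 30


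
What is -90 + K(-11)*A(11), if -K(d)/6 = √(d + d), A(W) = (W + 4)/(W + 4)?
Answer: -90 - 6*I*√22 ≈ -90.0 - 28.142*I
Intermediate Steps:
A(W) = 1 (A(W) = (4 + W)/(4 + W) = 1)
K(d) = -6*√2*√d (K(d) = -6*√(d + d) = -6*√2*√d)
-90 + K(-11)*A(11) = -90 - 6*√2*√(-11)*1 = -90 - 6*√2*I*√11*1 = -90 - 6*I*√22*1 = -90 - 6*I*√22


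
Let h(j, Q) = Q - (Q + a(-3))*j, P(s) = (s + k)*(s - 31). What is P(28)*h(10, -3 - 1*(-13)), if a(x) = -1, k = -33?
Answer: -1200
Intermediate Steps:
P(s) = (-33 + s)*(-31 + s) (P(s) = (s - 33)*(s - 31) = (-33 + s)*(-31 + s))
h(j, Q) = Q - j*(-1 + Q) (h(j, Q) = Q - (Q - 1)*j = Q - (-1 + Q)*j = Q - j*(-1 + Q))
P(28)*h(10, -3 - 1*(-13)) = (1023 + 28**2 - 64*28)*((-3 - 1*(-13)) + 10 - 1*(-3 - 1*(-13))*10) = (1023 + 784 - 1792)*((-3 + 13) + 10 - 1*(-3 + 13)*10) = 15*(10 + 10 - 1*10*10) = 15*(10 + 10 - 100) = 15*(-80) = -1200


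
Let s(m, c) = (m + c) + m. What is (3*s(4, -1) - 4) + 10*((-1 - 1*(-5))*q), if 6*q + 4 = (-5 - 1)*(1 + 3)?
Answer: -509/3 ≈ -169.67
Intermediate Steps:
s(m, c) = c + 2*m (s(m, c) = (c + m) + m = c + 2*m)
q = -14/3 (q = -⅔ + ((-5 - 1)*(1 + 3))/6 = -⅔ + (-6*4)/6 = -⅔ + (⅙)*(-24) = -⅔ - 4 = -14/3 ≈ -4.6667)
(3*s(4, -1) - 4) + 10*((-1 - 1*(-5))*q) = (3*(-1 + 2*4) - 4) + 10*((-1 - 1*(-5))*(-14/3)) = (3*(-1 + 8) - 4) + 10*((-1 + 5)*(-14/3)) = (3*7 - 4) + 10*(4*(-14/3)) = (21 - 4) + 10*(-56/3) = 17 - 560/3 = -509/3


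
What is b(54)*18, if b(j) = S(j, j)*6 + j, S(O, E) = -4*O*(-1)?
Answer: 24300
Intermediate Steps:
S(O, E) = 4*O
b(j) = 25*j (b(j) = (4*j)*6 + j = 24*j + j = 25*j)
b(54)*18 = (25*54)*18 = 1350*18 = 24300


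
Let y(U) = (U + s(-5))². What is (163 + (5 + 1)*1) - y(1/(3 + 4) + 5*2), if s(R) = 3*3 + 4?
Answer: -17963/49 ≈ -366.59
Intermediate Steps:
s(R) = 13 (s(R) = 9 + 4 = 13)
y(U) = (13 + U)² (y(U) = (U + 13)² = (13 + U)²)
(163 + (5 + 1)*1) - y(1/(3 + 4) + 5*2) = (163 + (5 + 1)*1) - (13 + (1/(3 + 4) + 5*2))² = (163 + 6*1) - (13 + (1/7 + 10))² = (163 + 6) - (13 + (⅐ + 10))² = 169 - (13 + 71/7)² = 169 - (162/7)² = 169 - 1*26244/49 = 169 - 26244/49 = -17963/49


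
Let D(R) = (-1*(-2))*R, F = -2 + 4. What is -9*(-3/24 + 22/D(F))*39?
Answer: -15093/8 ≈ -1886.6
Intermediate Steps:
F = 2
D(R) = 2*R
-9*(-3/24 + 22/D(F))*39 = -9*(-3/24 + 22/((2*2)))*39 = -9*(-3*1/24 + 22/4)*39 = -9*(-1/8 + 22*(1/4))*39 = -9*(-1/8 + 11/2)*39 = -9*43/8*39 = -387/8*39 = -15093/8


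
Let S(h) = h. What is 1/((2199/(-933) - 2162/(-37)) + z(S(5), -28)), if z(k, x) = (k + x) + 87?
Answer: 11507/1381709 ≈ 0.0083281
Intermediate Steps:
z(k, x) = 87 + k + x
1/((2199/(-933) - 2162/(-37)) + z(S(5), -28)) = 1/((2199/(-933) - 2162/(-37)) + (87 + 5 - 28)) = 1/((2199*(-1/933) - 2162*(-1/37)) + 64) = 1/((-733/311 + 2162/37) + 64) = 1/(645261/11507 + 64) = 1/(1381709/11507) = 11507/1381709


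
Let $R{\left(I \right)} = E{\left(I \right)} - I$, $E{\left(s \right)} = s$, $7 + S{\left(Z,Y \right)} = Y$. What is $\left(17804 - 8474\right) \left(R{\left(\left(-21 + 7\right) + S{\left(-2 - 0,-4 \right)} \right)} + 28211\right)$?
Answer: $263208630$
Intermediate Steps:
$S{\left(Z,Y \right)} = -7 + Y$
$R{\left(I \right)} = 0$ ($R{\left(I \right)} = I - I = 0$)
$\left(17804 - 8474\right) \left(R{\left(\left(-21 + 7\right) + S{\left(-2 - 0,-4 \right)} \right)} + 28211\right) = \left(17804 - 8474\right) \left(0 + 28211\right) = 9330 \cdot 28211 = 263208630$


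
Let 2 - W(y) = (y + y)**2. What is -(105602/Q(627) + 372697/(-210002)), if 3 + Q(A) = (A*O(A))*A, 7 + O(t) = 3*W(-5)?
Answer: 848540296579/477883103532 ≈ 1.7756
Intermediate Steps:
W(y) = 2 - 4*y**2 (W(y) = 2 - (y + y)**2 = 2 - (2*y)**2 = 2 - 4*y**2)
O(t) = -301 (O(t) = -7 + 3*(2 - 4*(-5)**2) = -7 + 3*(2 - 4*25) = -7 + 3*(2 - 100) = -7 + 3*(-98) = -7 - 294 = -301)
Q(A) = -3 - 301*A**2 (Q(A) = -3 + (A*(-301))*A = -3 + (-301*A)*A = -3 - 301*A**2)
-(105602/Q(627) + 372697/(-210002)) = -(105602/(-3 - 301*627**2) + 372697/(-210002)) = -(105602/(-3 - 301*393129) + 372697*(-1/210002)) = -(105602/(-3 - 118331829) - 28669/16154) = -(105602/(-118331832) - 28669/16154) = -(105602*(-1/118331832) - 28669/16154) = -(-52801/59165916 - 28669/16154) = -1*(-848540296579/477883103532) = 848540296579/477883103532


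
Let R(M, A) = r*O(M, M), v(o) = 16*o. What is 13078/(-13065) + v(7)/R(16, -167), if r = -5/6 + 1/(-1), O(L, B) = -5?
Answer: 124006/11055 ≈ 11.217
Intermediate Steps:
r = -11/6 (r = -5*⅙ + 1*(-1) = -⅚ - 1 = -11/6 ≈ -1.8333)
R(M, A) = 55/6 (R(M, A) = -11/6*(-5) = 55/6)
13078/(-13065) + v(7)/R(16, -167) = 13078/(-13065) + (16*7)/(55/6) = 13078*(-1/13065) + 112*(6/55) = -1006/1005 + 672/55 = 124006/11055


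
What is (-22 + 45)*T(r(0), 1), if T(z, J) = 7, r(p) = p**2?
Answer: 161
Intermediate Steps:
(-22 + 45)*T(r(0), 1) = (-22 + 45)*7 = 23*7 = 161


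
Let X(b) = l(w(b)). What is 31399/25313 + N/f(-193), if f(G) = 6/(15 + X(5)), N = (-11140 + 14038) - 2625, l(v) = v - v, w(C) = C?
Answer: 2036179/2978 ≈ 683.74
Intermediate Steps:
l(v) = 0
X(b) = 0
N = 273 (N = 2898 - 2625 = 273)
f(G) = ⅖ (f(G) = 6/(15 + 0) = 6/15 = 6*(1/15) = ⅖)
31399/25313 + N/f(-193) = 31399/25313 + 273/(⅖) = 31399*(1/25313) + 273*(5/2) = 1847/1489 + 1365/2 = 2036179/2978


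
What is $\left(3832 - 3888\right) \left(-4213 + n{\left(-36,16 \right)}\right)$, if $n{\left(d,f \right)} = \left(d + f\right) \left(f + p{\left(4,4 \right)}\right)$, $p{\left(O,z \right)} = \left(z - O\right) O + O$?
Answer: $258328$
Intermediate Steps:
$p{\left(O,z \right)} = O + O \left(z - O\right)$ ($p{\left(O,z \right)} = O \left(z - O\right) + O = O + O \left(z - O\right)$)
$n{\left(d,f \right)} = \left(4 + f\right) \left(d + f\right)$ ($n{\left(d,f \right)} = \left(d + f\right) \left(f + 4 \left(1 + 4 - 4\right)\right) = \left(d + f\right) \left(f + 4 \cdot 1\right) = \left(d + f\right) \left(f + 4\right) = \left(d + f\right) \left(4 + f\right) = \left(4 + f\right) \left(d + f\right)$)
$\left(3832 - 3888\right) \left(-4213 + n{\left(-36,16 \right)}\right) = \left(3832 - 3888\right) \left(-4213 + \left(16^{2} + 4 \left(-36\right) + 4 \cdot 16 - 576\right)\right) = - 56 \left(-4213 + \left(256 - 144 + 64 - 576\right)\right) = - 56 \left(-4213 - 400\right) = \left(-56\right) \left(-4613\right) = 258328$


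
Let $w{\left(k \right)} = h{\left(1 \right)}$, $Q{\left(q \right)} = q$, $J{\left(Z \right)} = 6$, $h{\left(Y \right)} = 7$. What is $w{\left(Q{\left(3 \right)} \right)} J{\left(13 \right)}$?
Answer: $42$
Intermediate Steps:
$w{\left(k \right)} = 7$
$w{\left(Q{\left(3 \right)} \right)} J{\left(13 \right)} = 7 \cdot 6 = 42$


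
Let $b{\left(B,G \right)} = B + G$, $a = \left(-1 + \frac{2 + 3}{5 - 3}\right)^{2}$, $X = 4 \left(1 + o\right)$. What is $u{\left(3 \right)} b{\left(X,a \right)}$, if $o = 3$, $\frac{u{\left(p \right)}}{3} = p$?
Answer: $\frac{657}{4} \approx 164.25$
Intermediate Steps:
$u{\left(p \right)} = 3 p$
$X = 16$ ($X = 4 \left(1 + 3\right) = 4 \cdot 4 = 16$)
$a = \frac{9}{4}$ ($a = \left(-1 + \frac{5}{2}\right)^{2} = \left(\frac{3}{2}\right)^{2} = \frac{9}{4} \approx 2.25$)
$u{\left(3 \right)} b{\left(X,a \right)} = 3 \cdot 3 \left(16 + \frac{9}{4}\right) = 9 \cdot \frac{73}{4} = \frac{657}{4}$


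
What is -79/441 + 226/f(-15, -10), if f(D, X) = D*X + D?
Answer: 9889/6615 ≈ 1.4949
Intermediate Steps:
f(D, X) = D + D*X
-79/441 + 226/f(-15, -10) = -79/441 + 226/((-15*(1 - 10))) = -79*1/441 + 226/((-15*(-9))) = -79/441 + 226/135 = 9889/6615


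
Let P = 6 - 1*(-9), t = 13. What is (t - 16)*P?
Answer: -45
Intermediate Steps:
P = 15 (P = 6 + 9 = 15)
(t - 16)*P = (13 - 16)*15 = -3*15 = -45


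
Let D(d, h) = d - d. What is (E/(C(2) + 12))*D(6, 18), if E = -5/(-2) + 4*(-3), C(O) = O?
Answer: 0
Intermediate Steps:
D(d, h) = 0
E = -19/2 (E = -5*(-½) - 12 = 5/2 - 12 = -19/2 ≈ -9.5000)
(E/(C(2) + 12))*D(6, 18) = -19/(2*(2 + 12))*0 = -19/2/14*0 = -19/2*1/14*0 = -19/28*0 = 0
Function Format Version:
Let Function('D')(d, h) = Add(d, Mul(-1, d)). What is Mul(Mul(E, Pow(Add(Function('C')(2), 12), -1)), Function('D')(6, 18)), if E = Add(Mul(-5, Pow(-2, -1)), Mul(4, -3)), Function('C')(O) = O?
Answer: 0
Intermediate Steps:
Function('D')(d, h) = 0
E = Rational(-19, 2) (E = Add(Mul(-5, Rational(-1, 2)), -12) = Add(Rational(5, 2), -12) = Rational(-19, 2) ≈ -9.5000)
Mul(Mul(E, Pow(Add(Function('C')(2), 12), -1)), Function('D')(6, 18)) = Mul(Mul(Rational(-19, 2), Pow(Add(2, 12), -1)), 0) = Mul(Mul(Rational(-19, 2), Pow(14, -1)), 0) = Mul(Mul(Rational(-19, 2), Rational(1, 14)), 0) = Mul(Rational(-19, 28), 0) = 0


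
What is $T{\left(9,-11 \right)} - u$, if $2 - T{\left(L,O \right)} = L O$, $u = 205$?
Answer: $-104$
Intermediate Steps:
$T{\left(L,O \right)} = 2 - L O$
$T{\left(9,-11 \right)} - u = \left(2 - 9 \left(-11\right)\right) - 205 = \left(2 + 99\right) - 205 = 101 - 205 = -104$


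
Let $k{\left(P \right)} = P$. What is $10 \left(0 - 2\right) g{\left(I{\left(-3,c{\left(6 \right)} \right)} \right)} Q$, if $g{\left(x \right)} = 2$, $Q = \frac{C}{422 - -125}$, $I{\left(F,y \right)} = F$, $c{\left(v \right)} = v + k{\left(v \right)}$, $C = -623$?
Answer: $\frac{24920}{547} \approx 45.558$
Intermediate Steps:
$c{\left(v \right)} = 2 v$ ($c{\left(v \right)} = v + v = 2 v$)
$Q = - \frac{623}{547}$ ($Q = - \frac{623}{422 - -125} = - \frac{623}{422 + 125} = - \frac{623}{547} \approx -1.1389$)
$10 \left(0 - 2\right) g{\left(I{\left(-3,c{\left(6 \right)} \right)} \right)} Q = 10 \left(0 - 2\right) 2 \left(- \frac{623}{547}\right) = 10 \left(-2\right) 2 \left(- \frac{623}{547}\right) = \left(-20\right) 2 \left(- \frac{623}{547}\right) = \left(-40\right) \left(- \frac{623}{547}\right) = \frac{24920}{547}$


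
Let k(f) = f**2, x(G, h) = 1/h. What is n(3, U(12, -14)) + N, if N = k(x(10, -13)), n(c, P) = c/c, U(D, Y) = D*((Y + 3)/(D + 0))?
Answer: 170/169 ≈ 1.0059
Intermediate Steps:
U(D, Y) = 3 + Y (U(D, Y) = D*((3 + Y)/D) = 3 + Y)
n(c, P) = 1
N = 1/169 (N = (1/(-13))**2 = (-1/13)**2 = 1/169 ≈ 0.0059172)
n(3, U(12, -14)) + N = 1 + 1/169 = 170/169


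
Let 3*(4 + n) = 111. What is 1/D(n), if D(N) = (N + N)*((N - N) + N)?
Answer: 1/2178 ≈ 0.00045914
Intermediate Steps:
n = 33 (n = -4 + (⅓)*111 = -4 + 37 = 33)
D(N) = 2*N² (D(N) = (2*N)*(0 + N) = (2*N)*N = 2*N²)
1/D(n) = 1/(2*33²) = 1/(2*1089) = 1/2178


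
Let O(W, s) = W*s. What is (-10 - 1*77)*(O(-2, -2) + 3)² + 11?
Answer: -4252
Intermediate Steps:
(-10 - 1*77)*(O(-2, -2) + 3)² + 11 = (-10 - 1*77)*(-2*(-2) + 3)² + 11 = (-10 - 77)*(4 + 3)² + 11 = -87*7² + 11 = -87*49 + 11 = -4263 + 11 = -4252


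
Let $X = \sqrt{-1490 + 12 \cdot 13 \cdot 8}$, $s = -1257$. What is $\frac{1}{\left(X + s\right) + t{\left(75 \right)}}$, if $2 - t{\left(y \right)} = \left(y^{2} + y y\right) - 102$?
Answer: $- \frac{12403}{153834651} - \frac{11 i \sqrt{2}}{153834651} \approx -8.0626 \cdot 10^{-5} - 1.0112 \cdot 10^{-7} i$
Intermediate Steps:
$t{\left(y \right)} = 104 - 2 y^{2}$ ($t{\left(y \right)} = 2 - \left(\left(y^{2} + y y\right) - 102\right) = 2 - \left(\left(y^{2} + y^{2}\right) - 102\right) = 2 - \left(2 y^{2} - 102\right) = 2 - \left(-102 + 2 y^{2}\right) = 104 - 2 y^{2}$)
$X = 11 i \sqrt{2}$ ($X = \sqrt{-1490 + 156 \cdot 8} = \sqrt{-1490 + 1248} = \sqrt{-242} = 11 i \sqrt{2} \approx 15.556 i$)
$\frac{1}{\left(X + s\right) + t{\left(75 \right)}} = \frac{1}{\left(11 i \sqrt{2} - 1257\right) + \left(104 - 2 \cdot 75^{2}\right)} = \frac{1}{\left(-1257 + 11 i \sqrt{2}\right) + \left(104 - 11250\right)} = \frac{1}{\left(-1257 + 11 i \sqrt{2}\right) - 11146} = \frac{1}{-12403 + 11 i \sqrt{2}}$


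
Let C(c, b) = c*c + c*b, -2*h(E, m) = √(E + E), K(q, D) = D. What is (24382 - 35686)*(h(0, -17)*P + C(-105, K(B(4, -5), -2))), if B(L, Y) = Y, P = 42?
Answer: -127000440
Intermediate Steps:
h(E, m) = -√2*√E/2 (h(E, m) = -√(E + E)/2 = -√2*√E/2)
C(c, b) = c² + b*c
(24382 - 35686)*(h(0, -17)*P + C(-105, K(B(4, -5), -2))) = (24382 - 35686)*(-√2*√0/2*42 - 105*(-2 - 105)) = -11304*(-½*√2*0*42 - 105*(-107)) = -11304*(0*42 + 11235) = -11304*(0 + 11235) = -11304*11235 = -127000440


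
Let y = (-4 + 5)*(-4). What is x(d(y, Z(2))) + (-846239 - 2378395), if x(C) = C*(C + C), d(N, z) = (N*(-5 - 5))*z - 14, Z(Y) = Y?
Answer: -3215922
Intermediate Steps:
y = -4 (y = 1*(-4) = -4)
d(N, z) = -14 - 10*N*z (d(N, z) = (N*(-10))*z - 14 = (-10*N)*z - 14 = -10*N*z - 14 = -14 - 10*N*z)
x(C) = 2*C**2 (x(C) = C*(2*C) = 2*C**2)
x(d(y, Z(2))) + (-846239 - 2378395) = 2*(-14 - 10*(-4)*2)**2 + (-846239 - 2378395) = 2*(-14 + 80)**2 - 3224634 = 2*66**2 - 3224634 = 2*4356 - 3224634 = 8712 - 3224634 = -3215922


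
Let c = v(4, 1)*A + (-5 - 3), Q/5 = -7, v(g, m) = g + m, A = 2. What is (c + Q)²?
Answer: 1089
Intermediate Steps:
Q = -35 (Q = 5*(-7) = -35)
c = 2 (c = (4 + 1)*2 + (-5 - 3) = 5*2 - 8 = 10 - 8 = 2)
(c + Q)² = (2 - 35)² = (-33)² = 1089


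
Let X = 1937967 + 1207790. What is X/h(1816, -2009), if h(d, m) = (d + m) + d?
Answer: 3145757/1623 ≈ 1938.2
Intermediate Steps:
h(d, m) = m + 2*d
X = 3145757
X/h(1816, -2009) = 3145757/(-2009 + 2*1816) = 3145757/(-2009 + 3632) = 3145757/1623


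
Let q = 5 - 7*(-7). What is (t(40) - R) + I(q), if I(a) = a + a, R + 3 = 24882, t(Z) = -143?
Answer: -24914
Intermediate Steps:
R = 24879 (R = -3 + 24882 = 24879)
q = 54 (q = 5 + 49 = 54)
I(a) = 2*a
(t(40) - R) + I(q) = (-143 - 1*24879) + 2*54 = (-143 - 24879) + 108 = -25022 + 108 = -24914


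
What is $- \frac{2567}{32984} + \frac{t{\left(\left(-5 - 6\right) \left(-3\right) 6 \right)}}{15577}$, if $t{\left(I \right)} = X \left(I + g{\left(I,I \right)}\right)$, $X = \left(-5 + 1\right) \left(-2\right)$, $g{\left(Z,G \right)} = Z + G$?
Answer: $\frac{116753809}{513791768} \approx 0.22724$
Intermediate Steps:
$g{\left(Z,G \right)} = G + Z$
$X = 8$ ($X = \left(-4\right) \left(-2\right) = 8$)
$t{\left(I \right)} = 24 I$ ($t{\left(I \right)} = 8 \left(I + \left(I + I\right)\right) = 8 \left(I + 2 I\right) = 8 \cdot 3 I = 24 I$)
$- \frac{2567}{32984} + \frac{t{\left(\left(-5 - 6\right) \left(-3\right) 6 \right)}}{15577} = - \frac{2567}{32984} + \frac{24 \left(-5 - 6\right) \left(-3\right) 6}{15577} = \left(-2567\right) \frac{1}{32984} + 24 \left(-5 - 6\right) \left(-3\right) 6 \cdot \frac{1}{15577} = - \frac{2567}{32984} + 24 \left(-11\right) \left(-3\right) 6 \cdot \frac{1}{15577} = - \frac{2567}{32984} + 24 \cdot 33 \cdot 6 \cdot \frac{1}{15577} = - \frac{2567}{32984} + 24 \cdot 198 \cdot \frac{1}{15577} = - \frac{2567}{32984} + 4752 \cdot \frac{1}{15577} = - \frac{2567}{32984} + \frac{4752}{15577} = \frac{116753809}{513791768}$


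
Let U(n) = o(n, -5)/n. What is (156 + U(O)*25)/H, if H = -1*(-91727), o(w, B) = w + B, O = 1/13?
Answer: -1444/91727 ≈ -0.015742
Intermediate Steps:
O = 1/13 ≈ 0.076923
o(w, B) = B + w
U(n) = (-5 + n)/n
H = 91727
(156 + U(O)*25)/H = (156 + ((-5 + 1/13)/(1/13))*25)/91727 = (156 + (13*(-64/13))*25)*(1/91727) = (156 - 64*25)*(1/91727) = (156 - 1600)*(1/91727) = -1444*1/91727 = -1444/91727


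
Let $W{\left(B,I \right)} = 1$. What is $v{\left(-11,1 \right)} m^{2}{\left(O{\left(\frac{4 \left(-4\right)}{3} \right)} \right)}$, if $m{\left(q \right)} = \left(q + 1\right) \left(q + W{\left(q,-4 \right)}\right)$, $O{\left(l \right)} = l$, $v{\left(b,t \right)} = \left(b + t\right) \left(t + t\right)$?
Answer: $- \frac{571220}{81} \approx -7052.1$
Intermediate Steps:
$v{\left(b,t \right)} = 2 t \left(b + t\right)$ ($v{\left(b,t \right)} = \left(b + t\right) 2 t = 2 t \left(b + t\right)$)
$m{\left(q \right)} = \left(1 + q\right)^{2}$ ($m{\left(q \right)} = \left(q + 1\right) \left(q + 1\right) = \left(1 + q\right) \left(1 + q\right) = \left(1 + q\right)^{2}$)
$v{\left(-11,1 \right)} m^{2}{\left(O{\left(\frac{4 \left(-4\right)}{3} \right)} \right)} = 2 \cdot 1 \left(-11 + 1\right) \left(1 + \left(\frac{4 \left(-4\right)}{3}\right)^{2} + 2 \frac{4 \left(-4\right)}{3}\right)^{2} = 2 \cdot 1 \left(-10\right) \left(1 + \left(\left(-16\right) \frac{1}{3}\right)^{2} + 2 \left(\left(-16\right) \frac{1}{3}\right)\right)^{2} = - 20 \left(1 + \left(- \frac{16}{3}\right)^{2} + 2 \left(- \frac{16}{3}\right)\right)^{2} = - 20 \left(1 + \frac{256}{9} - \frac{32}{3}\right)^{2} = - 20 \left(\frac{169}{9}\right)^{2} = \left(-20\right) \frac{28561}{81} = - \frac{571220}{81}$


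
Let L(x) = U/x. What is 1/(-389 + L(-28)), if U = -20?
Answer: -7/2718 ≈ -0.0025754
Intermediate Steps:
L(x) = -20/x
1/(-389 + L(-28)) = 1/(-389 - 20/(-28)) = 1/(-389 - 20*(-1/28)) = 1/(-389 + 5/7) = 1/(-2718/7) = -7/2718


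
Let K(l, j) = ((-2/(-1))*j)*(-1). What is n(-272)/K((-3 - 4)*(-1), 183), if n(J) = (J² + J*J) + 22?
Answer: -24665/61 ≈ -404.34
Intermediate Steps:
K(l, j) = -2*j (K(l, j) = ((-2*(-1))*j)*(-1) = (2*j)*(-1) = -2*j)
n(J) = 22 + 2*J² (n(J) = (J² + J²) + 22 = 2*J² + 22 = 22 + 2*J²)
n(-272)/K((-3 - 4)*(-1), 183) = (22 + 2*(-272)²)/((-2*183)) = (22 + 2*73984)/(-366) = (22 + 147968)*(-1/366) = 147990*(-1/366) = -24665/61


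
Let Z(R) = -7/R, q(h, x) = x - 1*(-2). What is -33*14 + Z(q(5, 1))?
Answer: -1393/3 ≈ -464.33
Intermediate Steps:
q(h, x) = 2 + x (q(h, x) = x + 2 = 2 + x)
-33*14 + Z(q(5, 1)) = -33*14 - 7/(2 + 1) = -462 - 7/3 = -1393/3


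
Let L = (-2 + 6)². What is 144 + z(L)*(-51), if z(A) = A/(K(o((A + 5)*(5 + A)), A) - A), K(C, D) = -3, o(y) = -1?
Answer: 3552/19 ≈ 186.95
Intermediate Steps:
L = 16 (L = 4² = 16)
z(A) = A/(-3 - A)
144 + z(L)*(-51) = 144 - 1*16/(3 + 16)*(-51) = 144 - 1*16/19*(-51) = 144 - 1*16*1/19*(-51) = 144 - 16/19*(-51) = 144 + 816/19 = 3552/19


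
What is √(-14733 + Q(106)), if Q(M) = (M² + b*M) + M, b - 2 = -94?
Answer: I*√13143 ≈ 114.64*I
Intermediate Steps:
b = -92 (b = 2 - 94 = -92)
Q(M) = M² - 91*M (Q(M) = (M² - 92*M) + M = M² - 91*M)
√(-14733 + Q(106)) = √(-14733 + 106*(-91 + 106)) = √(-14733 + 106*15) = √(-14733 + 1590) = √(-13143) = I*√13143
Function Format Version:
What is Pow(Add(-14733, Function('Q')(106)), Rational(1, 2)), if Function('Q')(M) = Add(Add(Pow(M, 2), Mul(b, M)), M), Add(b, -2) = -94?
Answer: Mul(I, Pow(13143, Rational(1, 2))) ≈ Mul(114.64, I)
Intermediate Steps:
b = -92 (b = Add(2, -94) = -92)
Function('Q')(M) = Add(Pow(M, 2), Mul(-91, M)) (Function('Q')(M) = Add(Add(Pow(M, 2), Mul(-92, M)), M) = Add(Pow(M, 2), Mul(-91, M)))
Pow(Add(-14733, Function('Q')(106)), Rational(1, 2)) = Pow(Add(-14733, Mul(106, Add(-91, 106))), Rational(1, 2)) = Pow(Add(-14733, Mul(106, 15)), Rational(1, 2)) = Pow(Add(-14733, 1590), Rational(1, 2)) = Pow(-13143, Rational(1, 2)) = Mul(I, Pow(13143, Rational(1, 2)))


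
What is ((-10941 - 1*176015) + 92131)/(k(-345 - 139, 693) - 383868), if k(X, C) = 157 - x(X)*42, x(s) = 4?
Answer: 94825/383879 ≈ 0.24702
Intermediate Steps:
k(X, C) = -11 (k(X, C) = 157 - 4*42 = 157 - 1*168 = 157 - 168 = -11)
((-10941 - 1*176015) + 92131)/(k(-345 - 139, 693) - 383868) = ((-10941 - 1*176015) + 92131)/(-11 - 383868) = ((-10941 - 176015) + 92131)/(-383879) = (-186956 + 92131)*(-1/383879) = -94825*(-1/383879) = 94825/383879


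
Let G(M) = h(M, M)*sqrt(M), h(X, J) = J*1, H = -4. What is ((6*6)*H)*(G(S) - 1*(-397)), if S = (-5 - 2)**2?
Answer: -106560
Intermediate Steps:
h(X, J) = J
S = 49 (S = (-7)**2 = 49)
G(M) = M**(3/2) (G(M) = M*sqrt(M) = M**(3/2))
((6*6)*H)*(G(S) - 1*(-397)) = ((6*6)*(-4))*(49**(3/2) - 1*(-397)) = (36*(-4))*(343 + 397) = -144*740 = -106560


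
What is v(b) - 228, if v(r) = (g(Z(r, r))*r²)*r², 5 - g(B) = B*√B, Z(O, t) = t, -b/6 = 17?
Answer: 541215852 + 11040808032*I*√102 ≈ 5.4122e+8 + 1.1151e+11*I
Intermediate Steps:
b = -102 (b = -6*17 = -102)
g(B) = 5 - B^(3/2) (g(B) = 5 - B*√B = 5 - B^(3/2))
v(r) = r⁴*(5 - r^(3/2)) (v(r) = ((5 - r^(3/2))*r²)*r² = (r²*(5 - r^(3/2)))*r² = r⁴*(5 - r^(3/2)))
v(b) - 228 = (-102)⁴*(5 - (-102)^(3/2)) - 228 = 108243216*(5 - (-102)*I*√102) - 228 = 108243216*(5 + 102*I*√102) - 228 = (541216080 + 11040808032*I*√102) - 228 = 541215852 + 11040808032*I*√102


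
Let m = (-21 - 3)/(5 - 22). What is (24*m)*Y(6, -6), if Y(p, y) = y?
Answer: -3456/17 ≈ -203.29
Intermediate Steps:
m = 24/17 (m = -24/(-17) = -24*(-1/17) = 24/17 ≈ 1.4118)
(24*m)*Y(6, -6) = (24*(24/17))*(-6) = (576/17)*(-6) = -3456/17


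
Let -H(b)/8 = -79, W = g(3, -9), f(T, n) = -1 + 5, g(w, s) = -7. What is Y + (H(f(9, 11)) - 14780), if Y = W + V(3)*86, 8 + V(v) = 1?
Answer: -14757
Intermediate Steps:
V(v) = -7 (V(v) = -8 + 1 = -7)
f(T, n) = 4
W = -7
H(b) = 632 (H(b) = -8*(-79) = 632)
Y = -609 (Y = -7 - 7*86 = -7 - 602 = -609)
Y + (H(f(9, 11)) - 14780) = -609 + (632 - 14780) = -609 - 14148 = -14757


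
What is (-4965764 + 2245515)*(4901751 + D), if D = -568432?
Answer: -11787706676431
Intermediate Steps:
(-4965764 + 2245515)*(4901751 + D) = (-4965764 + 2245515)*(4901751 - 568432) = -2720249*4333319 = -11787706676431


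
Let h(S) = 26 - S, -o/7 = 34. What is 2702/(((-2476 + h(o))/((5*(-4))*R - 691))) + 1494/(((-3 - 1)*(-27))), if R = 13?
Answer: 278593/237 ≈ 1175.5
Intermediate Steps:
o = -238 (o = -7*34 = -238)
2702/(((-2476 + h(o))/((5*(-4))*R - 691))) + 1494/(((-3 - 1)*(-27))) = 2702/(((-2476 + (26 - 1*(-238)))/((5*(-4))*13 - 691))) + 1494/(((-3 - 1)*(-27))) = 2702/(((-2476 + (26 + 238))/(-20*13 - 691))) + 1494/((-4*(-27))) = 2702/(((-2476 + 264)/(-260 - 691))) + 1494/108 = 2702/((-2212/(-951))) + 1494*(1/108) = 2702/((-2212*(-1/951))) + 83/6 = 2702/(2212/951) + 83/6 = 2702*(951/2212) + 83/6 = 183543/158 + 83/6 = 278593/237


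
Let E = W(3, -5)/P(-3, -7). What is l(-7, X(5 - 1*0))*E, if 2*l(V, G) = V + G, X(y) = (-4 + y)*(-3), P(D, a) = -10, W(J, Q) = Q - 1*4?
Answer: -9/2 ≈ -4.5000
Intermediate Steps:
W(J, Q) = -4 + Q (W(J, Q) = Q - 4 = -4 + Q)
X(y) = 12 - 3*y
l(V, G) = G/2 + V/2 (l(V, G) = (V + G)/2 = (G + V)/2 = G/2 + V/2)
E = 9/10 (E = (-4 - 5)/(-10) = -9*(-1/10) = 9/10 ≈ 0.90000)
l(-7, X(5 - 1*0))*E = ((12 - 3*(5 - 1*0))/2 + (1/2)*(-7))*(9/10) = ((12 - 3*(5 + 0))/2 - 7/2)*(9/10) = ((12 - 3*5)/2 - 7/2)*(9/10) = ((12 - 15)/2 - 7/2)*(9/10) = ((1/2)*(-3) - 7/2)*(9/10) = (-3/2 - 7/2)*(9/10) = -5*9/10 = -9/2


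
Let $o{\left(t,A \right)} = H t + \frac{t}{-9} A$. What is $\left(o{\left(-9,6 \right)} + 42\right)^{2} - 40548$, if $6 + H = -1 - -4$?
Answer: $-34923$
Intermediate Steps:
$H = -3$ ($H = -6 - -3 = -6 + \left(-1 + 4\right) = -6 + 3 = -3$)
$o{\left(t,A \right)} = - 3 t - \frac{A t}{9}$ ($o{\left(t,A \right)} = - 3 t + \frac{t}{-9} A = - 3 t + t \left(- \frac{1}{9}\right) A = - 3 t + - \frac{t}{9} A = - 3 t - \frac{A t}{9}$)
$\left(o{\left(-9,6 \right)} + 42\right)^{2} - 40548 = \left(\left(- \frac{1}{9}\right) \left(-9\right) \left(27 + 6\right) + 42\right)^{2} - 40548 = \left(\left(- \frac{1}{9}\right) \left(-9\right) 33 + 42\right)^{2} - 40548 = \left(33 + 42\right)^{2} - 40548 = 75^{2} - 40548 = 5625 - 40548 = -34923$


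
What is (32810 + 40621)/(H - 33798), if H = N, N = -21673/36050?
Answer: -2647187550/1218439573 ≈ -2.1726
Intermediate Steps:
N = -21673/36050 (N = -21673*1/36050 = -21673/36050 ≈ -0.60119)
H = -21673/36050 ≈ -0.60119
(32810 + 40621)/(H - 33798) = (32810 + 40621)/(-21673/36050 - 33798) = 73431/(-1218439573/36050) = 73431*(-36050/1218439573) = -2647187550/1218439573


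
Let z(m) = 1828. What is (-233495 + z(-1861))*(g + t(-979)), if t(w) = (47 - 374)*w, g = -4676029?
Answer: 1009117358632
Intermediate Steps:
t(w) = -327*w
(-233495 + z(-1861))*(g + t(-979)) = (-233495 + 1828)*(-4676029 - 327*(-979)) = -231667*(-4676029 + 320133) = -231667*(-4355896) = 1009117358632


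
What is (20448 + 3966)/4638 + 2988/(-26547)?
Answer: 35236673/6840277 ≈ 5.1514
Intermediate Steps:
(20448 + 3966)/4638 + 2988/(-26547) = 24414*(1/4638) + 2988*(-1/26547) = 4069/773 - 996/8849 = 35236673/6840277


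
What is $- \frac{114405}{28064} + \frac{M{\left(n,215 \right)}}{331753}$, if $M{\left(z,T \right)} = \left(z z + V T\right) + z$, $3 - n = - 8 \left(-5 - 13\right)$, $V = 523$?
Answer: $- \frac{34244562125}{9310316192} \approx -3.6781$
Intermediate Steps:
$n = -141$ ($n = 3 - - 8 \left(-5 - 13\right) = 3 - \left(-8\right) \left(-18\right) = 3 - 144 = -141$)
$M{\left(z,T \right)} = z + z^{2} + 523 T$ ($M{\left(z,T \right)} = \left(z z + 523 T\right) + z = \left(z^{2} + 523 T\right) + z = z + z^{2} + 523 T$)
$- \frac{114405}{28064} + \frac{M{\left(n,215 \right)}}{331753} = - \frac{114405}{28064} + \frac{-141 + \left(-141\right)^{2} + 523 \cdot 215}{331753} = \left(-114405\right) \frac{1}{28064} + \left(-141 + 19881 + 112445\right) \frac{1}{331753} = - \frac{114405}{28064} + 132185 \cdot \frac{1}{331753} = - \frac{114405}{28064} + \frac{132185}{331753} = - \frac{34244562125}{9310316192}$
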